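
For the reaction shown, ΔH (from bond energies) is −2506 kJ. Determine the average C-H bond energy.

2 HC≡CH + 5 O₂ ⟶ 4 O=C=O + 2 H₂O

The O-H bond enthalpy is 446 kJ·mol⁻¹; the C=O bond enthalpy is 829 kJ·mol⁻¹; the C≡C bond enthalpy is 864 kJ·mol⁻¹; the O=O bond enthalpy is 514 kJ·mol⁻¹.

D(C-H) ≈ 403 kJ/mol

Let D be the C-H bond energy.
Σ(broken) = 2×864 + 4×D + 5×514 = 4298 + 4D
Σ(formed) = 8×829 + 4×446 = 8416
ΔH = Σ(broken) − Σ(formed) = (4298 + 4D) − (8416) = −4118 + 4D
Setting this equal to −2506 kJ gives 4D = 1612, so D = 403 kJ/mol.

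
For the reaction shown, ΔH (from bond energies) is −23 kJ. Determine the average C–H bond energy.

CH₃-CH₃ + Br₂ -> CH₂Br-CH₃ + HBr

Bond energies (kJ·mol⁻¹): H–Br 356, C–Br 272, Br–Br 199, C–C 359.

Let D be the C–H bond energy.
Σ(broken) = 1×199 + 1×359 + 6×D = 558 + 6D
Σ(formed) = 1×272 + 1×359 + 5×D + 1×356 = 987 + 5D
ΔH = Σ(broken) − Σ(formed) = (558 + 6D) − (987 + 5D) = −429 + D
Setting this equal to −23 kJ gives D = 406 kJ/mol.

D(C–H) ≈ 406 kJ/mol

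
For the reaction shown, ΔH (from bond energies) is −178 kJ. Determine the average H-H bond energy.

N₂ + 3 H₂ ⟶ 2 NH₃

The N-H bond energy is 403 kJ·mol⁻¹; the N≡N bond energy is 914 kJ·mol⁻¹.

Let D be the H-H bond energy.
Σ(broken) = 3×D + 1×914 = 914 + 3D
Σ(formed) = 6×403 = 2418
ΔH = Σ(broken) − Σ(formed) = (914 + 3D) − (2418) = −1504 + 3D
Setting this equal to −178 kJ gives 3D = 1326, so D = 442 kJ/mol.

D(H-H) ≈ 442 kJ/mol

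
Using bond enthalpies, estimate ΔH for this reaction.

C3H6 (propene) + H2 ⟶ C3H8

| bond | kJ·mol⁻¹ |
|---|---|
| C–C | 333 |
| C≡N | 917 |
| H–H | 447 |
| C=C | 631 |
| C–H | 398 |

Bonds broken (reactants):
  C–C: 1 × 333 = 333
  C–H: 6 × 398 = 2388
  C=C: 1 × 631 = 631
  H–H: 1 × 447 = 447
  Σ(broken) = 3799 kJ
Bonds formed (products):
  C–C: 2 × 333 = 666
  C–H: 8 × 398 = 3184
  Σ(formed) = 3850 kJ
ΔH = Σ(broken) − Σ(formed) = 3799 − 3850 = −51 kJ

ΔH ≈ −51 kJ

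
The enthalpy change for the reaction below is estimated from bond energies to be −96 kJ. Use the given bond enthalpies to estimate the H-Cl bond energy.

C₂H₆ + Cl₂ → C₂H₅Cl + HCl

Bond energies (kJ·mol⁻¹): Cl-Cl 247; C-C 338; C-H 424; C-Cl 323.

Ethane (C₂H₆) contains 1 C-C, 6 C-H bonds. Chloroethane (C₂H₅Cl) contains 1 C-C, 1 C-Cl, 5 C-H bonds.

D(H-Cl) ≈ 444 kJ/mol

Let D be the H-Cl bond energy.
Σ(broken) = 1×338 + 6×424 + 1×247 = 3129
Σ(formed) = 1×338 + 1×323 + 5×424 + 1×D = 2781 + D
ΔH = Σ(broken) − Σ(formed) = (3129) − (2781 + D) = +348 − D
Setting this equal to −96 kJ gives D = 444 kJ/mol.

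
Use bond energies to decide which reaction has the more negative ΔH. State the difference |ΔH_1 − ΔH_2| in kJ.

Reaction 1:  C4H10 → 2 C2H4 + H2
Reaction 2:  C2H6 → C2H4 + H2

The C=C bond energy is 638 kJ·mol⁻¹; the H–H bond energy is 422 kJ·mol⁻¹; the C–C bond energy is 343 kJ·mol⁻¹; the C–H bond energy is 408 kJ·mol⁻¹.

Reaction 2, by 48 kJ

Reaction 1:
  Bonds broken (reactants):
    C–C: 3 × 343 = 1029
    C–H: 10 × 408 = 4080
    Σ(broken) = 5109 kJ
  Bonds formed (products):
    C–H: 8 × 408 = 3264
    C=C: 2 × 638 = 1276
    H–H: 1 × 422 = 422
    Σ(formed) = 4962 kJ
  ΔH_1 = 5109 − 4962 = +147 kJ
Reaction 2:
  Bonds broken (reactants):
    C–C: 1 × 343 = 343
    C–H: 6 × 408 = 2448
    Σ(broken) = 2791 kJ
  Bonds formed (products):
    C–H: 4 × 408 = 1632
    C=C: 1 × 638 = 638
    H–H: 1 × 422 = 422
    Σ(formed) = 2692 kJ
  ΔH_2 = 2791 − 2692 = +99 kJ
ΔH_1 − ΔH_2 = +48 kJ, so reaction 2 has the more negative ΔH; |ΔH_1 − ΔH_2| = 48 kJ.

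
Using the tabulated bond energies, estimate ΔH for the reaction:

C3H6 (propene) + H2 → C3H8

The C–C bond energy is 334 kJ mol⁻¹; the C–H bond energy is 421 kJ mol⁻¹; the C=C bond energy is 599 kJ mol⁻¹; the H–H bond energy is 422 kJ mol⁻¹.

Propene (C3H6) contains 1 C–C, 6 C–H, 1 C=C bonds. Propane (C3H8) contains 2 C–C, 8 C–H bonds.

ΔH ≈ −155 kJ

Bonds broken (reactants):
  C–C: 1 × 334 = 334
  C–H: 6 × 421 = 2526
  C=C: 1 × 599 = 599
  H–H: 1 × 422 = 422
  Σ(broken) = 3881 kJ
Bonds formed (products):
  C–C: 2 × 334 = 668
  C–H: 8 × 421 = 3368
  Σ(formed) = 4036 kJ
ΔH = Σ(broken) − Σ(formed) = 3881 − 4036 = −155 kJ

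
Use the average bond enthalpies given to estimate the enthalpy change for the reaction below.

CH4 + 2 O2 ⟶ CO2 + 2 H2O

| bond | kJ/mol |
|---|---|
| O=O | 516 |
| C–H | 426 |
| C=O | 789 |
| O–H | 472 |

Bonds broken (reactants):
  C–H: 4 × 426 = 1704
  O=O: 2 × 516 = 1032
  Σ(broken) = 2736 kJ
Bonds formed (products):
  C=O: 2 × 789 = 1578
  O–H: 4 × 472 = 1888
  Σ(formed) = 3466 kJ
ΔH = Σ(broken) − Σ(formed) = 2736 − 3466 = −730 kJ

ΔH ≈ −730 kJ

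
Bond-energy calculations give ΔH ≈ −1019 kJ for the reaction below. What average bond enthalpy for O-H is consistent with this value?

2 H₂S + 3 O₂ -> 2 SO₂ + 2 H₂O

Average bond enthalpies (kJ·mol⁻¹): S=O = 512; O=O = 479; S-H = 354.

Let D be the O-H bond energy.
Σ(broken) = 3×479 + 4×354 = 2853
Σ(formed) = 4×D + 4×512 = 2048 + 4D
ΔH = Σ(broken) − Σ(formed) = (2853) − (2048 + 4D) = +805 − 4D
Setting this equal to −1019 kJ gives 4D = 1824, so D = 456 kJ/mol.

D(O-H) ≈ 456 kJ/mol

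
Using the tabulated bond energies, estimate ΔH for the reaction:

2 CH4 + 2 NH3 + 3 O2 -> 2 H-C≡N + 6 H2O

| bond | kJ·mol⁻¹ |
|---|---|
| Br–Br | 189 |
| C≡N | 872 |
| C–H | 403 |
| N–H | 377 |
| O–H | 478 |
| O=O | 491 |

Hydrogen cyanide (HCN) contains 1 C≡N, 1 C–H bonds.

ΔH ≈ −1327 kJ

Bonds broken (reactants):
  C–H: 8 × 403 = 3224
  N–H: 6 × 377 = 2262
  O=O: 3 × 491 = 1473
  Σ(broken) = 6959 kJ
Bonds formed (products):
  C≡N: 2 × 872 = 1744
  C–H: 2 × 403 = 806
  O–H: 12 × 478 = 5736
  Σ(formed) = 8286 kJ
ΔH = Σ(broken) − Σ(formed) = 6959 − 8286 = −1327 kJ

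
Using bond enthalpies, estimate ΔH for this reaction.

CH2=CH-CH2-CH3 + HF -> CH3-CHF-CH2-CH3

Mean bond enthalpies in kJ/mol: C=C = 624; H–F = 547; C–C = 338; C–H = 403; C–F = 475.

Bonds broken (reactants):
  C–C: 2 × 338 = 676
  C–H: 8 × 403 = 3224
  C=C: 1 × 624 = 624
  H–F: 1 × 547 = 547
  Σ(broken) = 5071 kJ
Bonds formed (products):
  C–C: 3 × 338 = 1014
  C–F: 1 × 475 = 475
  C–H: 9 × 403 = 3627
  Σ(formed) = 5116 kJ
ΔH = Σ(broken) − Σ(formed) = 5071 − 5116 = −45 kJ

ΔH ≈ −45 kJ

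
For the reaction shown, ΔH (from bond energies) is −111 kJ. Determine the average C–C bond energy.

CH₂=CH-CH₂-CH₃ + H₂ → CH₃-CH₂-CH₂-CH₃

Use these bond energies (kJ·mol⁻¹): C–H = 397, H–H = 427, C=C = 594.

D(C–C) ≈ 338 kJ/mol

Let D be the C–C bond energy.
Σ(broken) = 2×D + 8×397 + 1×594 + 1×427 = 4197 + 2D
Σ(formed) = 3×D + 10×397 = 3970 + 3D
ΔH = Σ(broken) − Σ(formed) = (4197 + 2D) − (3970 + 3D) = +227 − D
Setting this equal to −111 kJ gives D = 338 kJ/mol.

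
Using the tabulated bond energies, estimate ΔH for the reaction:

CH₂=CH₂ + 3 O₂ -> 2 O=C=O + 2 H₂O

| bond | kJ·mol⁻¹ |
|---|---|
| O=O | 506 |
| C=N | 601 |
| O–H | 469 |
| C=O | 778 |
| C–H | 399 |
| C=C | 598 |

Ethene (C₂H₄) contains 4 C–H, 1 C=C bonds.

Bonds broken (reactants):
  C–H: 4 × 399 = 1596
  C=C: 1 × 598 = 598
  O=O: 3 × 506 = 1518
  Σ(broken) = 3712 kJ
Bonds formed (products):
  C=O: 4 × 778 = 3112
  O–H: 4 × 469 = 1876
  Σ(formed) = 4988 kJ
ΔH = Σ(broken) − Σ(formed) = 3712 − 4988 = −1276 kJ

ΔH ≈ −1276 kJ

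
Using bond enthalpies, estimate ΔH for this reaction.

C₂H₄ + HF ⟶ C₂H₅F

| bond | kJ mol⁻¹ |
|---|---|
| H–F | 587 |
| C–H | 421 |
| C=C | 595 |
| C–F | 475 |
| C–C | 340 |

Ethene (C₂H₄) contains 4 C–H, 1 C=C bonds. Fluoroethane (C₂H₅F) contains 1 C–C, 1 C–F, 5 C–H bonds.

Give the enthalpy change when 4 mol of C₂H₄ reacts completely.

Bonds broken (reactants):
  C–H: 4 × 421 = 1684
  C=C: 1 × 595 = 595
  H–F: 1 × 587 = 587
  Σ(broken) = 2866 kJ
Bonds formed (products):
  C–C: 1 × 340 = 340
  C–F: 1 × 475 = 475
  C–H: 5 × 421 = 2105
  Σ(formed) = 2920 kJ
ΔH = Σ(broken) − Σ(formed) = 2866 − 2920 = −54 kJ
For 4× the reaction as written: 4 × (−54) = −216 kJ

ΔH = −216 kJ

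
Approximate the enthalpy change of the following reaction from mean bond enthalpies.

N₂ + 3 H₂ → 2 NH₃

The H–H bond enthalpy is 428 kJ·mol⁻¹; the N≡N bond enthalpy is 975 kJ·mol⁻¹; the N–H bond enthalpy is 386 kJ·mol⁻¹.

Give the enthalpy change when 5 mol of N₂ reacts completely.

ΔH = −285 kJ

Bonds broken (reactants):
  H–H: 3 × 428 = 1284
  N≡N: 1 × 975 = 975
  Σ(broken) = 2259 kJ
Bonds formed (products):
  N–H: 6 × 386 = 2316
  Σ(formed) = 2316 kJ
ΔH = Σ(broken) − Σ(formed) = 2259 − 2316 = −57 kJ
For 5× the reaction as written: 5 × (−57) = −285 kJ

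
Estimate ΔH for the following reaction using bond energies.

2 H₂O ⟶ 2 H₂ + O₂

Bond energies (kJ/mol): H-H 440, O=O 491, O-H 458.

Bonds broken (reactants):
  O-H: 4 × 458 = 1832
  Σ(broken) = 1832 kJ
Bonds formed (products):
  H-H: 2 × 440 = 880
  O=O: 1 × 491 = 491
  Σ(formed) = 1371 kJ
ΔH = Σ(broken) − Σ(formed) = 1832 − 1371 = +461 kJ

ΔH ≈ +461 kJ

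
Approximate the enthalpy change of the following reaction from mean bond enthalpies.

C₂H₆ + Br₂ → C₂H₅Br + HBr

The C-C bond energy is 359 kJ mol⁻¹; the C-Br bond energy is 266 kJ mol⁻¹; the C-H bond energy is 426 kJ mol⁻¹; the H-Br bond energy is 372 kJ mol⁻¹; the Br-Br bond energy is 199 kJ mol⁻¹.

Bonds broken (reactants):
  Br-Br: 1 × 199 = 199
  C-C: 1 × 359 = 359
  C-H: 6 × 426 = 2556
  Σ(broken) = 3114 kJ
Bonds formed (products):
  C-Br: 1 × 266 = 266
  C-C: 1 × 359 = 359
  C-H: 5 × 426 = 2130
  H-Br: 1 × 372 = 372
  Σ(formed) = 3127 kJ
ΔH = Σ(broken) − Σ(formed) = 3114 − 3127 = −13 kJ

ΔH ≈ −13 kJ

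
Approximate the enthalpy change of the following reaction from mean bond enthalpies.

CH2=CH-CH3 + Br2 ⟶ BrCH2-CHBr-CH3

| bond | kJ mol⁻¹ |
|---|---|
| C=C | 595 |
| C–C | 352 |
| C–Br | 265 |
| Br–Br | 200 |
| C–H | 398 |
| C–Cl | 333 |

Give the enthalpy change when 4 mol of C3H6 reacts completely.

ΔH = −348 kJ

Bonds broken (reactants):
  Br–Br: 1 × 200 = 200
  C–C: 1 × 352 = 352
  C–H: 6 × 398 = 2388
  C=C: 1 × 595 = 595
  Σ(broken) = 3535 kJ
Bonds formed (products):
  C–Br: 2 × 265 = 530
  C–C: 2 × 352 = 704
  C–H: 6 × 398 = 2388
  Σ(formed) = 3622 kJ
ΔH = Σ(broken) − Σ(formed) = 3535 − 3622 = −87 kJ
For 4× the reaction as written: 4 × (−87) = −348 kJ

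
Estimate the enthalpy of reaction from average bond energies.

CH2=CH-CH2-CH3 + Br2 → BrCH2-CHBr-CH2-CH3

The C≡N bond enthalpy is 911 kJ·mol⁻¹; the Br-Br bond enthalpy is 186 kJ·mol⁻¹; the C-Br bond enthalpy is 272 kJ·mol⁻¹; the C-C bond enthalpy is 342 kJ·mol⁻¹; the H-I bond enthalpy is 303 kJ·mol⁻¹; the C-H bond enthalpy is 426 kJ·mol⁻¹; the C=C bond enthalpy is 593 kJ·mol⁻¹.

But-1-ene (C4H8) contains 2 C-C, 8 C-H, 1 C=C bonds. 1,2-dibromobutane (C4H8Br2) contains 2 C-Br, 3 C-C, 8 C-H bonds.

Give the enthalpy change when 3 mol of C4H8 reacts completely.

ΔH = −321 kJ

Bonds broken (reactants):
  Br-Br: 1 × 186 = 186
  C-C: 2 × 342 = 684
  C-H: 8 × 426 = 3408
  C=C: 1 × 593 = 593
  Σ(broken) = 4871 kJ
Bonds formed (products):
  C-Br: 2 × 272 = 544
  C-C: 3 × 342 = 1026
  C-H: 8 × 426 = 3408
  Σ(formed) = 4978 kJ
ΔH = Σ(broken) − Σ(formed) = 4871 − 4978 = −107 kJ
For 3× the reaction as written: 3 × (−107) = −321 kJ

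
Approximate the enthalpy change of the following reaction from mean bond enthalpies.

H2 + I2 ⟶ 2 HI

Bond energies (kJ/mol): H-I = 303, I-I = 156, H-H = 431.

Bonds broken (reactants):
  H-H: 1 × 431 = 431
  I-I: 1 × 156 = 156
  Σ(broken) = 587 kJ
Bonds formed (products):
  H-I: 2 × 303 = 606
  Σ(formed) = 606 kJ
ΔH = Σ(broken) − Σ(formed) = 587 − 606 = −19 kJ

ΔH ≈ −19 kJ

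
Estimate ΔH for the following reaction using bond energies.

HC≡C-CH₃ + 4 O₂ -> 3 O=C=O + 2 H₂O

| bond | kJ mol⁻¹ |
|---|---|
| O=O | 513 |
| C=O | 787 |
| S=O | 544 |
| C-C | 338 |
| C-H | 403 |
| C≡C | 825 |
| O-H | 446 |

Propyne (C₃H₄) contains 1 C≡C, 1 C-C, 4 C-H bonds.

ΔH ≈ −1679 kJ

Bonds broken (reactants):
  C≡C: 1 × 825 = 825
  C-C: 1 × 338 = 338
  C-H: 4 × 403 = 1612
  O=O: 4 × 513 = 2052
  Σ(broken) = 4827 kJ
Bonds formed (products):
  C=O: 6 × 787 = 4722
  O-H: 4 × 446 = 1784
  Σ(formed) = 6506 kJ
ΔH = Σ(broken) − Σ(formed) = 4827 − 6506 = −1679 kJ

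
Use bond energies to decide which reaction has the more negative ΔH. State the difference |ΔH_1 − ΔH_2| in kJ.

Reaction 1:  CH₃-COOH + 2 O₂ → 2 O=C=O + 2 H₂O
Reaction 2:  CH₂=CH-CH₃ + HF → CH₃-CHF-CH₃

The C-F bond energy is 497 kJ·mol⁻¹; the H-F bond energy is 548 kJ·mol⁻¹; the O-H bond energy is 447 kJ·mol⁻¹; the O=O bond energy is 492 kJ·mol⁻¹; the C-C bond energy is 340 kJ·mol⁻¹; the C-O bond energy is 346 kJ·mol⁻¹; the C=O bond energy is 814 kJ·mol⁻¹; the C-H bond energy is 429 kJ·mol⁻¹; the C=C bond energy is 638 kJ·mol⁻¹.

Reaction 1:
  Bonds broken (reactants):
    C-C: 1 × 340 = 340
    C-H: 3 × 429 = 1287
    C-O: 1 × 346 = 346
    C=O: 1 × 814 = 814
    O-H: 1 × 447 = 447
    O=O: 2 × 492 = 984
    Σ(broken) = 4218 kJ
  Bonds formed (products):
    C=O: 4 × 814 = 3256
    O-H: 4 × 447 = 1788
    Σ(formed) = 5044 kJ
  ΔH_1 = 4218 − 5044 = −826 kJ
Reaction 2:
  Bonds broken (reactants):
    C-C: 1 × 340 = 340
    C-H: 6 × 429 = 2574
    C=C: 1 × 638 = 638
    H-F: 1 × 548 = 548
    Σ(broken) = 4100 kJ
  Bonds formed (products):
    C-C: 2 × 340 = 680
    C-F: 1 × 497 = 497
    C-H: 7 × 429 = 3003
    Σ(formed) = 4180 kJ
  ΔH_2 = 4100 − 4180 = −80 kJ
ΔH_1 − ΔH_2 = −746 kJ, so reaction 1 has the more negative ΔH; |ΔH_1 − ΔH_2| = 746 kJ.

Reaction 1, by 746 kJ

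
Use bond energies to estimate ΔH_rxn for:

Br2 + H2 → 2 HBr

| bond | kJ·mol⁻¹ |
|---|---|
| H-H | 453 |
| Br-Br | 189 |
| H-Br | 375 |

Bonds broken (reactants):
  Br-Br: 1 × 189 = 189
  H-H: 1 × 453 = 453
  Σ(broken) = 642 kJ
Bonds formed (products):
  H-Br: 2 × 375 = 750
  Σ(formed) = 750 kJ
ΔH = Σ(broken) − Σ(formed) = 642 − 750 = −108 kJ

ΔH ≈ −108 kJ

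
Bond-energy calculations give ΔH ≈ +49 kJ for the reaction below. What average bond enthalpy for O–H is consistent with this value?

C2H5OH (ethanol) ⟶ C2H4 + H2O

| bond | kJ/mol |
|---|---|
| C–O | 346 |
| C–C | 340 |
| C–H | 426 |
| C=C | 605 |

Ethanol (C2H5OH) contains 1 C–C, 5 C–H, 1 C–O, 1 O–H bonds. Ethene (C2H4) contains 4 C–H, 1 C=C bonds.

Let D be the O–H bond energy.
Σ(broken) = 1×340 + 5×426 + 1×346 + 1×D = 2816 + D
Σ(formed) = 4×426 + 1×605 + 2×D = 2309 + 2D
ΔH = Σ(broken) − Σ(formed) = (2816 + D) − (2309 + 2D) = +507 − D
Setting this equal to +49 kJ gives D = 458 kJ/mol.

D(O–H) ≈ 458 kJ/mol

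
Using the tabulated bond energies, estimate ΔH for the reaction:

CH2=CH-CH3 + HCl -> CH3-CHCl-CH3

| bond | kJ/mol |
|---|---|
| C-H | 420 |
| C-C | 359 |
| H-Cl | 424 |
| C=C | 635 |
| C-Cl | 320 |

Bonds broken (reactants):
  C-C: 1 × 359 = 359
  C-H: 6 × 420 = 2520
  C=C: 1 × 635 = 635
  H-Cl: 1 × 424 = 424
  Σ(broken) = 3938 kJ
Bonds formed (products):
  C-C: 2 × 359 = 718
  C-Cl: 1 × 320 = 320
  C-H: 7 × 420 = 2940
  Σ(formed) = 3978 kJ
ΔH = Σ(broken) − Σ(formed) = 3938 − 3978 = −40 kJ

ΔH ≈ −40 kJ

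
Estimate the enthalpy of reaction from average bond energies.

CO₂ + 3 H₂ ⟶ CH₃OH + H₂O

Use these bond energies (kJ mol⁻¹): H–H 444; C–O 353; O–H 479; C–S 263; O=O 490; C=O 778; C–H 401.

ΔH ≈ −105 kJ

Bonds broken (reactants):
  C=O: 2 × 778 = 1556
  H–H: 3 × 444 = 1332
  Σ(broken) = 2888 kJ
Bonds formed (products):
  C–H: 3 × 401 = 1203
  C–O: 1 × 353 = 353
  O–H: 3 × 479 = 1437
  Σ(formed) = 2993 kJ
ΔH = Σ(broken) − Σ(formed) = 2888 − 2993 = −105 kJ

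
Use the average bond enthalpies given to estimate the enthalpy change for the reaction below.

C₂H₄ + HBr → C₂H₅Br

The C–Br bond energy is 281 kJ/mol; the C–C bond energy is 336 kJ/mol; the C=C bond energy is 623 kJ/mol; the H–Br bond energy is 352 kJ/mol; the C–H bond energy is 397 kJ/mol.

Bonds broken (reactants):
  C–H: 4 × 397 = 1588
  C=C: 1 × 623 = 623
  H–Br: 1 × 352 = 352
  Σ(broken) = 2563 kJ
Bonds formed (products):
  C–Br: 1 × 281 = 281
  C–C: 1 × 336 = 336
  C–H: 5 × 397 = 1985
  Σ(formed) = 2602 kJ
ΔH = Σ(broken) − Σ(formed) = 2563 − 2602 = −39 kJ

ΔH ≈ −39 kJ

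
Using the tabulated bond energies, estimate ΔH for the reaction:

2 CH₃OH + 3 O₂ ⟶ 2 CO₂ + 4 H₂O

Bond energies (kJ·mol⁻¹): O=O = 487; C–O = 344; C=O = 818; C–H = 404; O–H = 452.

Bonds broken (reactants):
  C–H: 6 × 404 = 2424
  C–O: 2 × 344 = 688
  O–H: 2 × 452 = 904
  O=O: 3 × 487 = 1461
  Σ(broken) = 5477 kJ
Bonds formed (products):
  C=O: 4 × 818 = 3272
  O–H: 8 × 452 = 3616
  Σ(formed) = 6888 kJ
ΔH = Σ(broken) − Σ(formed) = 5477 − 6888 = −1411 kJ

ΔH ≈ −1411 kJ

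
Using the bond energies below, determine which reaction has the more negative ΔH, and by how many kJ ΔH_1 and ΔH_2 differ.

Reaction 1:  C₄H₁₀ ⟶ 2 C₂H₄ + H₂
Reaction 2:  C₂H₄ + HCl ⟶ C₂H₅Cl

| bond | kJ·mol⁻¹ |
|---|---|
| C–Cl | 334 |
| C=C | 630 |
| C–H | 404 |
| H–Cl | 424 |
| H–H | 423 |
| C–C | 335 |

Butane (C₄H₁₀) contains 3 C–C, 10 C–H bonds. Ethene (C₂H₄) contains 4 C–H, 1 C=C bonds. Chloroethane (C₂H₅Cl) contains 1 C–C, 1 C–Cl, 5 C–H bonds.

Reaction 1:
  Bonds broken (reactants):
    C–C: 3 × 335 = 1005
    C–H: 10 × 404 = 4040
    Σ(broken) = 5045 kJ
  Bonds formed (products):
    C–H: 8 × 404 = 3232
    C=C: 2 × 630 = 1260
    H–H: 1 × 423 = 423
    Σ(formed) = 4915 kJ
  ΔH_1 = 5045 − 4915 = +130 kJ
Reaction 2:
  Bonds broken (reactants):
    C–H: 4 × 404 = 1616
    C=C: 1 × 630 = 630
    H–Cl: 1 × 424 = 424
    Σ(broken) = 2670 kJ
  Bonds formed (products):
    C–C: 1 × 335 = 335
    C–Cl: 1 × 334 = 334
    C–H: 5 × 404 = 2020
    Σ(formed) = 2689 kJ
  ΔH_2 = 2670 − 2689 = −19 kJ
ΔH_1 − ΔH_2 = +149 kJ, so reaction 2 has the more negative ΔH; |ΔH_1 − ΔH_2| = 149 kJ.

Reaction 2, by 149 kJ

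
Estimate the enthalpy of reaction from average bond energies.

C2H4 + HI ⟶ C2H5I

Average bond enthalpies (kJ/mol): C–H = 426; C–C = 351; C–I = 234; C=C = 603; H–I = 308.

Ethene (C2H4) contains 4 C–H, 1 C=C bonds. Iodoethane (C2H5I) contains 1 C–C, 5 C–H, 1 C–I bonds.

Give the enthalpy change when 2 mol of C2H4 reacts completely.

ΔH = −200 kJ

Bonds broken (reactants):
  C–H: 4 × 426 = 1704
  C=C: 1 × 603 = 603
  H–I: 1 × 308 = 308
  Σ(broken) = 2615 kJ
Bonds formed (products):
  C–C: 1 × 351 = 351
  C–H: 5 × 426 = 2130
  C–I: 1 × 234 = 234
  Σ(formed) = 2715 kJ
ΔH = Σ(broken) − Σ(formed) = 2615 − 2715 = −100 kJ
For 2× the reaction as written: 2 × (−100) = −200 kJ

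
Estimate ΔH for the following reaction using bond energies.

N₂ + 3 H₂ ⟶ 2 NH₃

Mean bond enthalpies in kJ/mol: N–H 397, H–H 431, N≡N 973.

ΔH ≈ −116 kJ

Bonds broken (reactants):
  H–H: 3 × 431 = 1293
  N≡N: 1 × 973 = 973
  Σ(broken) = 2266 kJ
Bonds formed (products):
  N–H: 6 × 397 = 2382
  Σ(formed) = 2382 kJ
ΔH = Σ(broken) − Σ(formed) = 2266 − 2382 = −116 kJ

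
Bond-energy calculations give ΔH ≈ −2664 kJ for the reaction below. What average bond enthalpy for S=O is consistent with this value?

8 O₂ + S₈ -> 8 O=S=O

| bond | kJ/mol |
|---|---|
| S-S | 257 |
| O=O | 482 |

Let D be the S=O bond energy.
Σ(broken) = 8×482 + 8×257 = 5912
Σ(formed) = 16×D = 16D
ΔH = Σ(broken) − Σ(formed) = (5912) − (16D) = +5912 − 16D
Setting this equal to −2664 kJ gives 16D = 8576, so D = 536 kJ/mol.

D(S=O) ≈ 536 kJ/mol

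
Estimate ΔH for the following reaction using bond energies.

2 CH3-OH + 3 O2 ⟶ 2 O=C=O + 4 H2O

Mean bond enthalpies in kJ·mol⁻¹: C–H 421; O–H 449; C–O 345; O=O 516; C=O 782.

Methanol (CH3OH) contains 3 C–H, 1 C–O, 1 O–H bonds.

ΔH ≈ −1058 kJ

Bonds broken (reactants):
  C–H: 6 × 421 = 2526
  C–O: 2 × 345 = 690
  O–H: 2 × 449 = 898
  O=O: 3 × 516 = 1548
  Σ(broken) = 5662 kJ
Bonds formed (products):
  C=O: 4 × 782 = 3128
  O–H: 8 × 449 = 3592
  Σ(formed) = 6720 kJ
ΔH = Σ(broken) − Σ(formed) = 5662 − 6720 = −1058 kJ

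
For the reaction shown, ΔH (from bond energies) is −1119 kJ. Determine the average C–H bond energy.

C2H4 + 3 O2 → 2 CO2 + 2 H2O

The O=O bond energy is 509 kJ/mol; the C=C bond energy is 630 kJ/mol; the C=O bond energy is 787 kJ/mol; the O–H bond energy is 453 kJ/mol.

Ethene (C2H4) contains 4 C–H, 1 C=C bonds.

D(C–H) ≈ 421 kJ/mol

Let D be the C–H bond energy.
Σ(broken) = 4×D + 1×630 + 3×509 = 2157 + 4D
Σ(formed) = 4×787 + 4×453 = 4960
ΔH = Σ(broken) − Σ(formed) = (2157 + 4D) − (4960) = −2803 + 4D
Setting this equal to −1119 kJ gives 4D = 1684, so D = 421 kJ/mol.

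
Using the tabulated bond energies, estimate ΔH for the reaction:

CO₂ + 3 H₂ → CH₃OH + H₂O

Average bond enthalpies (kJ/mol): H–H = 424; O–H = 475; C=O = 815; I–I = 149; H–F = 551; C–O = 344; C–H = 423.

Bonds broken (reactants):
  C=O: 2 × 815 = 1630
  H–H: 3 × 424 = 1272
  Σ(broken) = 2902 kJ
Bonds formed (products):
  C–H: 3 × 423 = 1269
  C–O: 1 × 344 = 344
  O–H: 3 × 475 = 1425
  Σ(formed) = 3038 kJ
ΔH = Σ(broken) − Σ(formed) = 2902 − 3038 = −136 kJ

ΔH ≈ −136 kJ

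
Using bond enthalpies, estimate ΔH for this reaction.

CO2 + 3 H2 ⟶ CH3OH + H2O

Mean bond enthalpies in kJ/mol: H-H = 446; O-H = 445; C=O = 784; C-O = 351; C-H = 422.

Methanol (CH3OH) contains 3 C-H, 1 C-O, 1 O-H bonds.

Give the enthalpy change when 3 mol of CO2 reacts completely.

Bonds broken (reactants):
  C=O: 2 × 784 = 1568
  H-H: 3 × 446 = 1338
  Σ(broken) = 2906 kJ
Bonds formed (products):
  C-H: 3 × 422 = 1266
  C-O: 1 × 351 = 351
  O-H: 3 × 445 = 1335
  Σ(formed) = 2952 kJ
ΔH = Σ(broken) − Σ(formed) = 2906 − 2952 = −46 kJ
For 3× the reaction as written: 3 × (−46) = −138 kJ

ΔH = −138 kJ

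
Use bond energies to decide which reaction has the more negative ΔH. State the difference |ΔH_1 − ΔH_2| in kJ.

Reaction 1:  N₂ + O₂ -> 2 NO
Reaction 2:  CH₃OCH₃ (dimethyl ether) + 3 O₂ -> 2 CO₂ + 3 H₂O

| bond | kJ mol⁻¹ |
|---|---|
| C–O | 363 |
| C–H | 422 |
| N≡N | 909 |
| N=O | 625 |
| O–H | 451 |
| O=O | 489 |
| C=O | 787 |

Reaction 2, by 1277 kJ

Reaction 1:
  Bonds broken (reactants):
    N≡N: 1 × 909 = 909
    O=O: 1 × 489 = 489
    Σ(broken) = 1398 kJ
  Bonds formed (products):
    N=O: 2 × 625 = 1250
    Σ(formed) = 1250 kJ
  ΔH_1 = 1398 − 1250 = +148 kJ
Reaction 2:
  Bonds broken (reactants):
    C–H: 6 × 422 = 2532
    C–O: 2 × 363 = 726
    O=O: 3 × 489 = 1467
    Σ(broken) = 4725 kJ
  Bonds formed (products):
    C=O: 4 × 787 = 3148
    O–H: 6 × 451 = 2706
    Σ(formed) = 5854 kJ
  ΔH_2 = 4725 − 5854 = −1129 kJ
ΔH_1 − ΔH_2 = +1277 kJ, so reaction 2 has the more negative ΔH; |ΔH_1 − ΔH_2| = 1277 kJ.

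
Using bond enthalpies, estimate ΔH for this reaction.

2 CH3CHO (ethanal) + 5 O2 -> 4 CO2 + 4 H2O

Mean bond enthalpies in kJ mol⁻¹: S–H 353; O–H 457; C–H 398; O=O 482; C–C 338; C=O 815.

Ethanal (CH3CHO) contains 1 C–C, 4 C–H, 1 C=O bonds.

Bonds broken (reactants):
  C–C: 2 × 338 = 676
  C–H: 8 × 398 = 3184
  C=O: 2 × 815 = 1630
  O=O: 5 × 482 = 2410
  Σ(broken) = 7900 kJ
Bonds formed (products):
  C=O: 8 × 815 = 6520
  O–H: 8 × 457 = 3656
  Σ(formed) = 10176 kJ
ΔH = Σ(broken) − Σ(formed) = 7900 − 10176 = −2276 kJ

ΔH ≈ −2276 kJ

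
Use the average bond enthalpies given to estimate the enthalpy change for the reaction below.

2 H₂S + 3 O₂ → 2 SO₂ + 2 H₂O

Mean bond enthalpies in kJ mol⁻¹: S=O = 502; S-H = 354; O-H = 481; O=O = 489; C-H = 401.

ΔH ≈ −1049 kJ

Bonds broken (reactants):
  O=O: 3 × 489 = 1467
  S-H: 4 × 354 = 1416
  Σ(broken) = 2883 kJ
Bonds formed (products):
  O-H: 4 × 481 = 1924
  S=O: 4 × 502 = 2008
  Σ(formed) = 3932 kJ
ΔH = Σ(broken) − Σ(formed) = 2883 − 3932 = −1049 kJ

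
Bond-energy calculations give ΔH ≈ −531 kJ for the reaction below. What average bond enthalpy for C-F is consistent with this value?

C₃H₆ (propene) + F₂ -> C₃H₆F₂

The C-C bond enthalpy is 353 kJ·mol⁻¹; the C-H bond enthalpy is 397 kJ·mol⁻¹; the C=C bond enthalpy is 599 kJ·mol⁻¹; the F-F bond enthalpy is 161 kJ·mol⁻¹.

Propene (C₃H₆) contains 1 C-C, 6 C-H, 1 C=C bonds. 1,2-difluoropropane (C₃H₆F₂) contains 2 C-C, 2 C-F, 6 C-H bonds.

D(C-F) ≈ 469 kJ/mol

Let D be the C-F bond energy.
Σ(broken) = 1×353 + 6×397 + 1×599 + 1×161 = 3495
Σ(formed) = 2×353 + 2×D + 6×397 = 3088 + 2D
ΔH = Σ(broken) − Σ(formed) = (3495) − (3088 + 2D) = +407 − 2D
Setting this equal to −531 kJ gives 2D = 938, so D = 469 kJ/mol.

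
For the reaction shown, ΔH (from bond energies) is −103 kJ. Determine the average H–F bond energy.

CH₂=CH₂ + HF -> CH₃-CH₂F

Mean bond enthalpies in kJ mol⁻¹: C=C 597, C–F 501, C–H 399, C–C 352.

Let D be the H–F bond energy.
Σ(broken) = 4×399 + 1×597 + 1×D = 2193 + D
Σ(formed) = 1×352 + 1×501 + 5×399 = 2848
ΔH = Σ(broken) − Σ(formed) = (2193 + D) − (2848) = −655 + D
Setting this equal to −103 kJ gives D = 552 kJ/mol.

D(H–F) ≈ 552 kJ/mol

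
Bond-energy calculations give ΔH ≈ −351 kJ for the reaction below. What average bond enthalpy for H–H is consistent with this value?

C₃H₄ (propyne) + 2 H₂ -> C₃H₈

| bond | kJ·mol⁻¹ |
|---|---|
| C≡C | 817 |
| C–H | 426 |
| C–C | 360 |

D(H–H) ≈ 448 kJ/mol

Let D be the H–H bond energy.
Σ(broken) = 1×817 + 1×360 + 4×426 + 2×D = 2881 + 2D
Σ(formed) = 2×360 + 8×426 = 4128
ΔH = Σ(broken) − Σ(formed) = (2881 + 2D) − (4128) = −1247 + 2D
Setting this equal to −351 kJ gives 2D = 896, so D = 448 kJ/mol.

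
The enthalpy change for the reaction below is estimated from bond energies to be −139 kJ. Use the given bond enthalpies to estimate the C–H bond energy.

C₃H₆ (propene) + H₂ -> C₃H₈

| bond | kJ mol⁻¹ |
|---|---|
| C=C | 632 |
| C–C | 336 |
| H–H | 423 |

Let D be the C–H bond energy.
Σ(broken) = 1×336 + 6×D + 1×632 + 1×423 = 1391 + 6D
Σ(formed) = 2×336 + 8×D = 672 + 8D
ΔH = Σ(broken) − Σ(formed) = (1391 + 6D) − (672 + 8D) = +719 − 2D
Setting this equal to −139 kJ gives 2D = 858, so D = 429 kJ/mol.

D(C–H) ≈ 429 kJ/mol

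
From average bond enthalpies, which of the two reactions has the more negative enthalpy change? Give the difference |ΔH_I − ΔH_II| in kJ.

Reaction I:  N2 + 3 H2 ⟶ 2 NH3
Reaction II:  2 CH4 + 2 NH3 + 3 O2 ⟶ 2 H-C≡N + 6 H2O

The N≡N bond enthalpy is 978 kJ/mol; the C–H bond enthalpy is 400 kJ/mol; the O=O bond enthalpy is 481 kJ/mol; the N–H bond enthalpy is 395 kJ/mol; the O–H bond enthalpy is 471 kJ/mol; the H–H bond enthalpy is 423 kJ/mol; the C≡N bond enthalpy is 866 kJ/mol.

Reaction II, by 1048 kJ

Reaction I:
  Bonds broken (reactants):
    H–H: 3 × 423 = 1269
    N≡N: 1 × 978 = 978
    Σ(broken) = 2247 kJ
  Bonds formed (products):
    N–H: 6 × 395 = 2370
    Σ(formed) = 2370 kJ
  ΔH_I = 2247 − 2370 = −123 kJ
Reaction II:
  Bonds broken (reactants):
    C–H: 8 × 400 = 3200
    N–H: 6 × 395 = 2370
    O=O: 3 × 481 = 1443
    Σ(broken) = 7013 kJ
  Bonds formed (products):
    C≡N: 2 × 866 = 1732
    C–H: 2 × 400 = 800
    O–H: 12 × 471 = 5652
    Σ(formed) = 8184 kJ
  ΔH_II = 7013 − 8184 = −1171 kJ
ΔH_I − ΔH_II = +1048 kJ, so reaction II has the more negative ΔH; |ΔH_I − ΔH_II| = 1048 kJ.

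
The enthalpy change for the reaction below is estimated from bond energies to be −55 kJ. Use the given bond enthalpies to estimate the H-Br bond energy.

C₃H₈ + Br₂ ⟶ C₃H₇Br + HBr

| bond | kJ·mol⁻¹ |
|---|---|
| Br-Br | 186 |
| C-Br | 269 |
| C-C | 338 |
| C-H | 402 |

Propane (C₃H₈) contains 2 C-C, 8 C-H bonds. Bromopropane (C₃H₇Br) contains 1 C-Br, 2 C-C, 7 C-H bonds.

Let D be the H-Br bond energy.
Σ(broken) = 1×186 + 2×338 + 8×402 = 4078
Σ(formed) = 1×269 + 2×338 + 7×402 + 1×D = 3759 + D
ΔH = Σ(broken) − Σ(formed) = (4078) − (3759 + D) = +319 − D
Setting this equal to −55 kJ gives D = 374 kJ/mol.

D(H-Br) ≈ 374 kJ/mol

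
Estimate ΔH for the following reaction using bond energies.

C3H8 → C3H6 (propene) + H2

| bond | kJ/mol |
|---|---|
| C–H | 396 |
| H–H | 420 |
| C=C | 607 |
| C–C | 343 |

Bonds broken (reactants):
  C–C: 2 × 343 = 686
  C–H: 8 × 396 = 3168
  Σ(broken) = 3854 kJ
Bonds formed (products):
  C–C: 1 × 343 = 343
  C–H: 6 × 396 = 2376
  C=C: 1 × 607 = 607
  H–H: 1 × 420 = 420
  Σ(formed) = 3746 kJ
ΔH = Σ(broken) − Σ(formed) = 3854 − 3746 = +108 kJ

ΔH ≈ +108 kJ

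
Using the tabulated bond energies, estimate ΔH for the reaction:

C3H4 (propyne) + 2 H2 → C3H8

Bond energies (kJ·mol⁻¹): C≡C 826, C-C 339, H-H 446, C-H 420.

ΔH ≈ −301 kJ

Bonds broken (reactants):
  C≡C: 1 × 826 = 826
  C-C: 1 × 339 = 339
  C-H: 4 × 420 = 1680
  H-H: 2 × 446 = 892
  Σ(broken) = 3737 kJ
Bonds formed (products):
  C-C: 2 × 339 = 678
  C-H: 8 × 420 = 3360
  Σ(formed) = 4038 kJ
ΔH = Σ(broken) − Σ(formed) = 3737 − 4038 = −301 kJ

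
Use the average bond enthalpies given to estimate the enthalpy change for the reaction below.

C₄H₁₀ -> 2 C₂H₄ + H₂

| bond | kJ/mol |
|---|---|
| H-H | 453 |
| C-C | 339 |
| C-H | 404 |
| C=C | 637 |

Bonds broken (reactants):
  C-C: 3 × 339 = 1017
  C-H: 10 × 404 = 4040
  Σ(broken) = 5057 kJ
Bonds formed (products):
  C-H: 8 × 404 = 3232
  C=C: 2 × 637 = 1274
  H-H: 1 × 453 = 453
  Σ(formed) = 4959 kJ
ΔH = Σ(broken) − Σ(formed) = 5057 − 4959 = +98 kJ

ΔH ≈ +98 kJ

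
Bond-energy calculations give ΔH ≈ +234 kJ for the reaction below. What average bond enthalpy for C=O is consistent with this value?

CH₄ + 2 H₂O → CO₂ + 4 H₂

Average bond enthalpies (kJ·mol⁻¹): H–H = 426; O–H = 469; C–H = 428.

D(C=O) ≈ 825 kJ/mol

Let D be the C=O bond energy.
Σ(broken) = 4×428 + 4×469 = 3588
Σ(formed) = 2×D + 4×426 = 1704 + 2D
ΔH = Σ(broken) − Σ(formed) = (3588) − (1704 + 2D) = +1884 − 2D
Setting this equal to +234 kJ gives 2D = 1650, so D = 825 kJ/mol.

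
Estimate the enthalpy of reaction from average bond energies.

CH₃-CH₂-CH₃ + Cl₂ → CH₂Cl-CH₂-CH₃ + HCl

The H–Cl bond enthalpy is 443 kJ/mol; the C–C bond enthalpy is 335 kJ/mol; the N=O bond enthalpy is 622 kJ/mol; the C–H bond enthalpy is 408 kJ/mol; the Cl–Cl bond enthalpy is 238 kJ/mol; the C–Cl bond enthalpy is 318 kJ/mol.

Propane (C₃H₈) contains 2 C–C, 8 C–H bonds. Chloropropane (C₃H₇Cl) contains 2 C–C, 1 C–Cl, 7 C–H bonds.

ΔH ≈ −115 kJ

Bonds broken (reactants):
  C–C: 2 × 335 = 670
  C–H: 8 × 408 = 3264
  Cl–Cl: 1 × 238 = 238
  Σ(broken) = 4172 kJ
Bonds formed (products):
  C–C: 2 × 335 = 670
  C–Cl: 1 × 318 = 318
  C–H: 7 × 408 = 2856
  H–Cl: 1 × 443 = 443
  Σ(formed) = 4287 kJ
ΔH = Σ(broken) − Σ(formed) = 4172 − 4287 = −115 kJ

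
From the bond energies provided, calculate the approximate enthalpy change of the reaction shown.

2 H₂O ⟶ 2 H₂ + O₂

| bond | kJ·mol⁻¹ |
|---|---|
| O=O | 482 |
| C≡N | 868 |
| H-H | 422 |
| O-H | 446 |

ΔH ≈ +458 kJ

Bonds broken (reactants):
  O-H: 4 × 446 = 1784
  Σ(broken) = 1784 kJ
Bonds formed (products):
  H-H: 2 × 422 = 844
  O=O: 1 × 482 = 482
  Σ(formed) = 1326 kJ
ΔH = Σ(broken) − Σ(formed) = 1784 − 1326 = +458 kJ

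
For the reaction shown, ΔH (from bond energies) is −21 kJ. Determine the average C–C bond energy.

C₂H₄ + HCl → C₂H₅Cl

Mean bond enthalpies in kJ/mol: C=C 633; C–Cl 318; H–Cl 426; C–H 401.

D(C–C) ≈ 361 kJ/mol

Let D be the C–C bond energy.
Σ(broken) = 4×401 + 1×633 + 1×426 = 2663
Σ(formed) = 1×D + 1×318 + 5×401 = 2323 + D
ΔH = Σ(broken) − Σ(formed) = (2663) − (2323 + D) = +340 − D
Setting this equal to −21 kJ gives D = 361 kJ/mol.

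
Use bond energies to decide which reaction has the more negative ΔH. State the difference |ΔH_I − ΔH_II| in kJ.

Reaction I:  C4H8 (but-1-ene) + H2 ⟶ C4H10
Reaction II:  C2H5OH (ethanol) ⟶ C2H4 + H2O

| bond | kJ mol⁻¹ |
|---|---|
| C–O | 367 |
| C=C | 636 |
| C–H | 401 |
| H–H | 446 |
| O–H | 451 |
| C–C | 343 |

Reaction I:
  Bonds broken (reactants):
    C–C: 2 × 343 = 686
    C–H: 8 × 401 = 3208
    C=C: 1 × 636 = 636
    H–H: 1 × 446 = 446
    Σ(broken) = 4976 kJ
  Bonds formed (products):
    C–C: 3 × 343 = 1029
    C–H: 10 × 401 = 4010
    Σ(formed) = 5039 kJ
  ΔH_I = 4976 − 5039 = −63 kJ
Reaction II:
  Bonds broken (reactants):
    C–C: 1 × 343 = 343
    C–H: 5 × 401 = 2005
    C–O: 1 × 367 = 367
    O–H: 1 × 451 = 451
    Σ(broken) = 3166 kJ
  Bonds formed (products):
    C–H: 4 × 401 = 1604
    C=C: 1 × 636 = 636
    O–H: 2 × 451 = 902
    Σ(formed) = 3142 kJ
  ΔH_II = 3166 − 3142 = +24 kJ
ΔH_I − ΔH_II = −87 kJ, so reaction I has the more negative ΔH; |ΔH_I − ΔH_II| = 87 kJ.

Reaction I, by 87 kJ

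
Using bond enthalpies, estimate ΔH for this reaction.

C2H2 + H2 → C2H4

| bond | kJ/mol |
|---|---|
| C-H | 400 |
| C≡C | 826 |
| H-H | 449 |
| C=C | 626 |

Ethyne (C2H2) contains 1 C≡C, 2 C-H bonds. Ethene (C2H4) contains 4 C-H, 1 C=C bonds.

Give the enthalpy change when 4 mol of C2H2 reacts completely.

Bonds broken (reactants):
  C≡C: 1 × 826 = 826
  C-H: 2 × 400 = 800
  H-H: 1 × 449 = 449
  Σ(broken) = 2075 kJ
Bonds formed (products):
  C-H: 4 × 400 = 1600
  C=C: 1 × 626 = 626
  Σ(formed) = 2226 kJ
ΔH = Σ(broken) − Σ(formed) = 2075 − 2226 = −151 kJ
For 4× the reaction as written: 4 × (−151) = −604 kJ

ΔH = −604 kJ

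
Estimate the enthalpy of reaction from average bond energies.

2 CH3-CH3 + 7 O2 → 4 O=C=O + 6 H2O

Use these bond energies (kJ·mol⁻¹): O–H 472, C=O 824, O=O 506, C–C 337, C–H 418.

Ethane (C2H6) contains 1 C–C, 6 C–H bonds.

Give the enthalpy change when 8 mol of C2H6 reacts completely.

ΔH = −12096 kJ

Bonds broken (reactants):
  C–C: 2 × 337 = 674
  C–H: 12 × 418 = 5016
  O=O: 7 × 506 = 3542
  Σ(broken) = 9232 kJ
Bonds formed (products):
  C=O: 8 × 824 = 6592
  O–H: 12 × 472 = 5664
  Σ(formed) = 12256 kJ
ΔH = Σ(broken) − Σ(formed) = 9232 − 12256 = −3024 kJ
For 4× the reaction as written: 4 × (−3024) = −12096 kJ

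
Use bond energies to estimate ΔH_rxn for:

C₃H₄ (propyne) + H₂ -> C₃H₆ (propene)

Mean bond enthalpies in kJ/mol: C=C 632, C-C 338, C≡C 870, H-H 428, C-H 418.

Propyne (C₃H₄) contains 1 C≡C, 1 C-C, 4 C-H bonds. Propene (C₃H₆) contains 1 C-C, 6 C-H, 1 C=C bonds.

Bonds broken (reactants):
  C≡C: 1 × 870 = 870
  C-C: 1 × 338 = 338
  C-H: 4 × 418 = 1672
  H-H: 1 × 428 = 428
  Σ(broken) = 3308 kJ
Bonds formed (products):
  C-C: 1 × 338 = 338
  C-H: 6 × 418 = 2508
  C=C: 1 × 632 = 632
  Σ(formed) = 3478 kJ
ΔH = Σ(broken) − Σ(formed) = 3308 − 3478 = −170 kJ

ΔH ≈ −170 kJ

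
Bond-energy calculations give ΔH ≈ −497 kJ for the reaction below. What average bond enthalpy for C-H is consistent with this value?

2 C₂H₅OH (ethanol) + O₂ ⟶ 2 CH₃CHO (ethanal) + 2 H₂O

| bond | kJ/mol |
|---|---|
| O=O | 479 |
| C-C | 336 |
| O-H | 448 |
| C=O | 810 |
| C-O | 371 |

D(C-H) ≈ 399 kJ/mol

Let D be the C-H bond energy.
Σ(broken) = 2×336 + 10×D + 2×371 + 2×448 + 1×479 = 2789 + 10D
Σ(formed) = 2×336 + 8×D + 2×810 + 4×448 = 4084 + 8D
ΔH = Σ(broken) − Σ(formed) = (2789 + 10D) − (4084 + 8D) = −1295 + 2D
Setting this equal to −497 kJ gives 2D = 798, so D = 399 kJ/mol.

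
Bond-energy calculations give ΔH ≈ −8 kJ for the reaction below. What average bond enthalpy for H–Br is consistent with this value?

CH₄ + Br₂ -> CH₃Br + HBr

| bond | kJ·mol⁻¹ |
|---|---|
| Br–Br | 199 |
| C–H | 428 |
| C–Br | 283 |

Let D be the H–Br bond energy.
Σ(broken) = 1×199 + 4×428 = 1911
Σ(formed) = 1×283 + 3×428 + 1×D = 1567 + D
ΔH = Σ(broken) − Σ(formed) = (1911) − (1567 + D) = +344 − D
Setting this equal to −8 kJ gives D = 352 kJ/mol.

D(H–Br) ≈ 352 kJ/mol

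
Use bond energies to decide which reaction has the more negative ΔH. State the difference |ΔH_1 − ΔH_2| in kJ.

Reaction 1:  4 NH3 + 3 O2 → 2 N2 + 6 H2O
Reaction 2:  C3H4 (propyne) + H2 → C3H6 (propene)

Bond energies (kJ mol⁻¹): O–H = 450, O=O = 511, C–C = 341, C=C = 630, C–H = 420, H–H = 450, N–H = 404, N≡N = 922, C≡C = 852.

Reaction 1:
  Bonds broken (reactants):
    N–H: 12 × 404 = 4848
    O=O: 3 × 511 = 1533
    Σ(broken) = 6381 kJ
  Bonds formed (products):
    N≡N: 2 × 922 = 1844
    O–H: 12 × 450 = 5400
    Σ(formed) = 7244 kJ
  ΔH_1 = 6381 − 7244 = −863 kJ
Reaction 2:
  Bonds broken (reactants):
    C≡C: 1 × 852 = 852
    C–C: 1 × 341 = 341
    C–H: 4 × 420 = 1680
    H–H: 1 × 450 = 450
    Σ(broken) = 3323 kJ
  Bonds formed (products):
    C–C: 1 × 341 = 341
    C–H: 6 × 420 = 2520
    C=C: 1 × 630 = 630
    Σ(formed) = 3491 kJ
  ΔH_2 = 3323 − 3491 = −168 kJ
ΔH_1 − ΔH_2 = −695 kJ, so reaction 1 has the more negative ΔH; |ΔH_1 − ΔH_2| = 695 kJ.

Reaction 1, by 695 kJ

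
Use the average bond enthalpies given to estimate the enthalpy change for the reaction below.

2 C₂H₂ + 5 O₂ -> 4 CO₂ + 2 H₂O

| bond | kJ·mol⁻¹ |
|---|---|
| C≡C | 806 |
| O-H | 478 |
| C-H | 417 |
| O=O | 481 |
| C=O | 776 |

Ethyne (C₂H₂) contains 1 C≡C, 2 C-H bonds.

Bonds broken (reactants):
  C≡C: 2 × 806 = 1612
  C-H: 4 × 417 = 1668
  O=O: 5 × 481 = 2405
  Σ(broken) = 5685 kJ
Bonds formed (products):
  C=O: 8 × 776 = 6208
  O-H: 4 × 478 = 1912
  Σ(formed) = 8120 kJ
ΔH = Σ(broken) − Σ(formed) = 5685 − 8120 = −2435 kJ

ΔH ≈ −2435 kJ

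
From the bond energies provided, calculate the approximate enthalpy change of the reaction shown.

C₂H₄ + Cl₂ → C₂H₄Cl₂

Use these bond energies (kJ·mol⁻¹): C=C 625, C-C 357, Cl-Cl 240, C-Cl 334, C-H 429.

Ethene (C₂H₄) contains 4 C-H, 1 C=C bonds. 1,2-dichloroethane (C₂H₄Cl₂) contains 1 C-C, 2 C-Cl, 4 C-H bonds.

Bonds broken (reactants):
  C-H: 4 × 429 = 1716
  C=C: 1 × 625 = 625
  Cl-Cl: 1 × 240 = 240
  Σ(broken) = 2581 kJ
Bonds formed (products):
  C-C: 1 × 357 = 357
  C-Cl: 2 × 334 = 668
  C-H: 4 × 429 = 1716
  Σ(formed) = 2741 kJ
ΔH = Σ(broken) − Σ(formed) = 2581 − 2741 = −160 kJ

ΔH ≈ −160 kJ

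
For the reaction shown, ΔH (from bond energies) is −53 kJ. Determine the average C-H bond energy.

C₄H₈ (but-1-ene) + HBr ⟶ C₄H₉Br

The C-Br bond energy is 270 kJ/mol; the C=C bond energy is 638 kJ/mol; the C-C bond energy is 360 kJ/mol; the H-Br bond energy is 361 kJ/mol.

Let D be the C-H bond energy.
Σ(broken) = 2×360 + 8×D + 1×638 + 1×361 = 1719 + 8D
Σ(formed) = 1×270 + 3×360 + 9×D = 1350 + 9D
ΔH = Σ(broken) − Σ(formed) = (1719 + 8D) − (1350 + 9D) = +369 − D
Setting this equal to −53 kJ gives D = 422 kJ/mol.

D(C-H) ≈ 422 kJ/mol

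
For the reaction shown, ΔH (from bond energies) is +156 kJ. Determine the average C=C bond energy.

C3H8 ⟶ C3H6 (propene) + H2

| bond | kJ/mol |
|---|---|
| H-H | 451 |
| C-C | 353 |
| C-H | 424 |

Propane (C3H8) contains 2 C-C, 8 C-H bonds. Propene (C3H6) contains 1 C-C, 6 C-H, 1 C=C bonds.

D(C=C) ≈ 594 kJ/mol

Let D be the C=C bond energy.
Σ(broken) = 2×353 + 8×424 = 4098
Σ(formed) = 1×353 + 6×424 + 1×D + 1×451 = 3348 + D
ΔH = Σ(broken) − Σ(formed) = (4098) − (3348 + D) = +750 − D
Setting this equal to +156 kJ gives D = 594 kJ/mol.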